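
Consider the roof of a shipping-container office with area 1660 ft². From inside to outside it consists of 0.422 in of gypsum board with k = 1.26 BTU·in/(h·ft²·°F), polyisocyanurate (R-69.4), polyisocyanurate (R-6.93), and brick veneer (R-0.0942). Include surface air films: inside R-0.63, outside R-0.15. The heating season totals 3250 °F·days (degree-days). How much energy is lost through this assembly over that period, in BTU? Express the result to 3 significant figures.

0.422/1.26 = 0.3349
R_total = 0.63 + 0.3349 + 69.4 + 6.93 + 0.0942 + 0.15 = 77.54 ft²·°F·h/BTU
E = A × HDD × 24 / R = 1660 × 3250 × 24 / 77.54 = 1670000 BTU

1670000 BTU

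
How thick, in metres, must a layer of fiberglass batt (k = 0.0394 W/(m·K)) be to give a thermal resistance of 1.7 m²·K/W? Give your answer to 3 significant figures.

0.0670 m

L = R·k = 1.7 × 0.0394 = 0.06698 m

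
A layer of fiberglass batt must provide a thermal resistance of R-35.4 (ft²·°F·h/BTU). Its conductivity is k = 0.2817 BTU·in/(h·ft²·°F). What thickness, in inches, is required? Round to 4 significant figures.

L = R × k = 35.4 × 0.2817 = 9.9722 in

9.972 in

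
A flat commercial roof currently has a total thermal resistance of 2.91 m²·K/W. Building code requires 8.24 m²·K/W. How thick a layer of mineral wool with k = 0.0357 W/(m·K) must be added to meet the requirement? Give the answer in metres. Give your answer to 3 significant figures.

0.190 m

ΔR = 8.24 − 2.91 = 5.33 m²·K/W
L = ΔR × k = 5.33 × 0.0357 = 0.1903 m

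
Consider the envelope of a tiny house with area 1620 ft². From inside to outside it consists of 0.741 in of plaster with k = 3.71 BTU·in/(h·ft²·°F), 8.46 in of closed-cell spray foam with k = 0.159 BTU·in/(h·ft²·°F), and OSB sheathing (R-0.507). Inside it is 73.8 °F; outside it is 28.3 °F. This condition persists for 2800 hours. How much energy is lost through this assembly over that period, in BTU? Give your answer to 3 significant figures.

0.741/3.71 = 0.1997
8.46/0.159 = 53.21
R_total = 0.1997 + 53.21 + 0.507 = 53.91 ft²·°F·h/BTU
Q = 1620 × (73.8 − 28.3) / 53.91 = 1367 BTU/h
E = 1367 × 2800 = 3828000 BTU

3830000 BTU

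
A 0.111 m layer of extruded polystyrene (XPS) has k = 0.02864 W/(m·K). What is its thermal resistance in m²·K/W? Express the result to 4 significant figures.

R = L/k = 0.111/0.02864 = 3.8757 m²·K/W

3.876 m²·K/W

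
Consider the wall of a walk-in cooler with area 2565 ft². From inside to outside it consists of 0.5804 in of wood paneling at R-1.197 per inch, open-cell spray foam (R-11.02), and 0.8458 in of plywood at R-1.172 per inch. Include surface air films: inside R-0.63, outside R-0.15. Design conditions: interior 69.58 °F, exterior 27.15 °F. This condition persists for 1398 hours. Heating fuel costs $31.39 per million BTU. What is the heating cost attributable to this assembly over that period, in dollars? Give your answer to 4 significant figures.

354.1 dollars

0.5804 × 1.197 = 0.69474
0.8458 × 1.172 = 0.99128
R_total = 0.63 + 0.69474 + 11.02 + 0.99128 + 0.15 = 13.486 ft²·°F·h/BTU
Q = 2565 × (69.58 − 27.15) / 13.486 = 8070.1 BTU/h
E = 8070.1 × 1398 = 11282000 BTU
Cost = 11282000/10⁶ × 31.39 = $354.14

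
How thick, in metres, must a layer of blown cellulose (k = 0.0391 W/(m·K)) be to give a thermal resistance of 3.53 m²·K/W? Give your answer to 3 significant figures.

L = R·k = 3.53 × 0.0391 = 0.138 m

0.138 m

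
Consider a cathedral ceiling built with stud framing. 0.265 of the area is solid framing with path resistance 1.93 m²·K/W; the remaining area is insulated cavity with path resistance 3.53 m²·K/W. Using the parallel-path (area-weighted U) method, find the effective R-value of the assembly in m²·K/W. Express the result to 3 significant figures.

2.89 m²·K/W

U_eff = 0.735/3.53 + 0.265/1.93 = 0.2082 + 0.1373 = 0.3455
R_eff = 1/U_eff = 2.894 m²·K/W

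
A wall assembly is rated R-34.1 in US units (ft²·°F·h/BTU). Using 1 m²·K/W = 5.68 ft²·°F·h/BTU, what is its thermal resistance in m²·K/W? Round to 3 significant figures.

6.00 m²·K/W

R_SI = 34.1/5.68 = 6.004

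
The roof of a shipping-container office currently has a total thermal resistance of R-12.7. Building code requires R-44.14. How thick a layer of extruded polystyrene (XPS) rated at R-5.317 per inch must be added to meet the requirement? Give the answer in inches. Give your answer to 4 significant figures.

ΔR = 44.14 − 12.7 = 31.44 ft²·°F·h/BTU
L = ΔR / (R/in) = 31.44/5.317 = 5.9131 in

5.913 in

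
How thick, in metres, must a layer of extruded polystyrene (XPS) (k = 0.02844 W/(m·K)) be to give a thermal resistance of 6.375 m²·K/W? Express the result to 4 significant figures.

0.1813 m

L = R·k = 6.375 × 0.02844 = 0.1813 m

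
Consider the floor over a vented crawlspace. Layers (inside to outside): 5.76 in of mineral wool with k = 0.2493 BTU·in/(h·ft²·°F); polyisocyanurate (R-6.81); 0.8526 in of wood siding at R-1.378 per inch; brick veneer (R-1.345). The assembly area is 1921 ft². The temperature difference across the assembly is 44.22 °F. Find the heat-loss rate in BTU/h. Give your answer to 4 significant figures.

5.76/0.2493 = 23.105
0.8526 × 1.378 = 1.1749
R_total = 23.105 + 6.81 + 1.1749 + 1.345 = 32.435 ft²·°F·h/BTU
Q = A·ΔT/R = 1921 × 44.22 / 32.435 = 2619 BTU/h

2619 BTU/h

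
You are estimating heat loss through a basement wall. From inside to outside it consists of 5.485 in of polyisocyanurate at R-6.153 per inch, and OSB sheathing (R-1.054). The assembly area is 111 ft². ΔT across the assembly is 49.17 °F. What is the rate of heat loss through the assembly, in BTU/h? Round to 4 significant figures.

156.8 BTU/h

5.485 × 6.153 = 33.749
R_total = 33.749 + 1.054 = 34.803 ft²·°F·h/BTU
Q = A·ΔT/R = 111 × 49.17 / 34.803 = 156.82 BTU/h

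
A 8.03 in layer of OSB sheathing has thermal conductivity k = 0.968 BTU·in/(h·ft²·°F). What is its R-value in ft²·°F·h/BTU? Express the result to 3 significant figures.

R = L/k = 8.03/0.968 = 8.295 ft²·°F·h/BTU

8.30 ft²·°F·h/BTU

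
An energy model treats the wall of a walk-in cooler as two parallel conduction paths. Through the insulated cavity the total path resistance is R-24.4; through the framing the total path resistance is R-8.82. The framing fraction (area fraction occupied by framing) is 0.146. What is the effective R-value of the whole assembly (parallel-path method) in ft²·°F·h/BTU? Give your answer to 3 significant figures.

19.4 ft²·°F·h/BTU

U_eff = 0.854/24.4 + 0.146/8.82 = 0.035 + 0.01655 = 0.05155
R_eff = 1/U_eff = 19.4 ft²·°F·h/BTU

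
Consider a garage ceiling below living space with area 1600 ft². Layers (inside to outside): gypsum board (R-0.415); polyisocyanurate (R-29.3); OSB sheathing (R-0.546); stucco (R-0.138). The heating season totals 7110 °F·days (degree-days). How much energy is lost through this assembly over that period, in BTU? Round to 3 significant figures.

R_total = 0.415 + 29.3 + 0.546 + 0.138 = 30.4 ft²·°F·h/BTU
E = A × HDD × 24 / R = 1600 × 7110 × 24 / 30.4 = 8981000 BTU

8980000 BTU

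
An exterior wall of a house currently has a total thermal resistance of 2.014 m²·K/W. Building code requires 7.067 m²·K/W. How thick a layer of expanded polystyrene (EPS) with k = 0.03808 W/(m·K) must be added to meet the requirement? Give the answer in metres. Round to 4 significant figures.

0.1924 m

ΔR = 7.067 − 2.014 = 5.053 m²·K/W
L = ΔR × k = 5.053 × 0.03808 = 0.19242 m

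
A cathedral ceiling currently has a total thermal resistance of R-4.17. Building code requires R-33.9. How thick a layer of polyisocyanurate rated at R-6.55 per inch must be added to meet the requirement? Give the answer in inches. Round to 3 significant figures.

ΔR = 33.9 − 4.17 = 29.73 ft²·°F·h/BTU
L = ΔR / (R/in) = 29.73/6.55 = 4.539 in

4.54 in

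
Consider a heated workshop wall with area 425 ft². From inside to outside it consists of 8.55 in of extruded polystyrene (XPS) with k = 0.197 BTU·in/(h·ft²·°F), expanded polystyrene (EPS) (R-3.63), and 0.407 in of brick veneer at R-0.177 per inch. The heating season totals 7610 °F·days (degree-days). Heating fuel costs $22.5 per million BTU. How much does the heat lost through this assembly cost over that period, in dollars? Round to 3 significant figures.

8.55/0.197 = 43.4
0.407 × 0.177 = 0.07204
R_total = 43.4 + 3.63 + 0.07204 = 47.1 ft²·°F·h/BTU
E = A × HDD × 24 / R = 425 × 7610 × 24 / 47.1 = 1648000 BTU
Cost = 1648000/10⁶ × 22.5 = $37.08

37.1 dollars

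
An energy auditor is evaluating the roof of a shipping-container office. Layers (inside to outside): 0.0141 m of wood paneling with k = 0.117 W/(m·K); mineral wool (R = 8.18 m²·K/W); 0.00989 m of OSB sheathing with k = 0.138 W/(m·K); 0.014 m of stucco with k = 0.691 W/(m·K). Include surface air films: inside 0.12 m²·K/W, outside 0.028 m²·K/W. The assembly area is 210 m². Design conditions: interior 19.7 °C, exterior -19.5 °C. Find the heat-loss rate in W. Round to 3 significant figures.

0.0141/0.117 = 0.1205
0.00989/0.138 = 0.07167
0.014/0.691 = 0.02026
R_total = 0.12 + 0.1205 + 8.18 + 0.07167 + 0.02026 + 0.028 = 8.54 m²·K/W
Q = A·ΔT/R = 210 × (19.7 − (-19.5)) / 8.54 = 963.9 W

964 W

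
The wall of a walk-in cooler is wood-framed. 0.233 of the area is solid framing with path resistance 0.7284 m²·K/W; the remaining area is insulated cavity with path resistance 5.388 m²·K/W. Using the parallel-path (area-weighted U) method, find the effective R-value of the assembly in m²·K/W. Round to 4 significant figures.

2.163 m²·K/W

U_eff = 0.767/5.388 + 0.233/0.7284 = 0.14235 + 0.31988 = 0.46223
R_eff = 1/U_eff = 2.1634 m²·K/W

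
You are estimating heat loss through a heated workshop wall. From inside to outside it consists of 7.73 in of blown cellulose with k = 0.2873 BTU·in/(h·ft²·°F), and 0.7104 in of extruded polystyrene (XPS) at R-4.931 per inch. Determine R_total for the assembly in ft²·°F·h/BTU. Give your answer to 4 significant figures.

30.41 ft²·°F·h/BTU

7.73/0.2873 = 26.906
0.7104 × 4.931 = 3.503
R_total = 26.906 + 3.503 = 30.409 ft²·°F·h/BTU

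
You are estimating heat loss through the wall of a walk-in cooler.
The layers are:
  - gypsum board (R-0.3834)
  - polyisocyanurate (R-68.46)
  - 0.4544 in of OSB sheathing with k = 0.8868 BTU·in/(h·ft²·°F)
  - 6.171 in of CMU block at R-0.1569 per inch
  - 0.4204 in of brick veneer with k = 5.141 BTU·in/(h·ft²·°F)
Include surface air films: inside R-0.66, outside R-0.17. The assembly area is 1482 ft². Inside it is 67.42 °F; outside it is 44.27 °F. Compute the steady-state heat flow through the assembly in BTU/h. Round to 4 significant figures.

481.6 BTU/h

0.4544/0.8868 = 0.5124
6.171 × 0.1569 = 0.96823
0.4204/5.141 = 0.081774
R_total = 0.66 + 0.3834 + 68.46 + 0.5124 + 0.96823 + 0.081774 + 0.17 = 71.236 ft²·°F·h/BTU
Q = A·ΔT/R = 1482 × (67.42 − 44.27) / 71.236 = 481.62 BTU/h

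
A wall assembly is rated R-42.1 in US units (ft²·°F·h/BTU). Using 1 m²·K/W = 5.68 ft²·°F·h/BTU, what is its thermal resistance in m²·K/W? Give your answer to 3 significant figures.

7.41 m²·K/W

R_SI = 42.1/5.68 = 7.412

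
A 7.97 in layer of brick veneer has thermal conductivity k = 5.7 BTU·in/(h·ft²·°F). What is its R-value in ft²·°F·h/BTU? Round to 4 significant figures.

1.398 ft²·°F·h/BTU

R = L/k = 7.97/5.7 = 1.3982 ft²·°F·h/BTU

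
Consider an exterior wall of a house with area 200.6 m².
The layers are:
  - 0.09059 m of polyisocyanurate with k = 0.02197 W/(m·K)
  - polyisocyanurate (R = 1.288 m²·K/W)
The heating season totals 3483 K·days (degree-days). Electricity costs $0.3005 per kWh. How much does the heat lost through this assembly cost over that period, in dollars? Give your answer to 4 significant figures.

0.09059/0.02197 = 4.1234
R_total = 4.1234 + 1.288 = 5.4114 m²·K/W
E = A × HDD × 24 / R / 1000 = 200.6 × 3483 × 24 / 5.4114 / 1000 = 3098.8 kWh
Cost = 3098.8 × 0.3005 = $931.18

931.2 dollars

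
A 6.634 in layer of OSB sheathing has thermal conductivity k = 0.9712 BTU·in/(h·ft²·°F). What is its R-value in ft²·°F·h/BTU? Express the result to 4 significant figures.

R = L/k = 6.634/0.9712 = 6.8307 ft²·°F·h/BTU

6.831 ft²·°F·h/BTU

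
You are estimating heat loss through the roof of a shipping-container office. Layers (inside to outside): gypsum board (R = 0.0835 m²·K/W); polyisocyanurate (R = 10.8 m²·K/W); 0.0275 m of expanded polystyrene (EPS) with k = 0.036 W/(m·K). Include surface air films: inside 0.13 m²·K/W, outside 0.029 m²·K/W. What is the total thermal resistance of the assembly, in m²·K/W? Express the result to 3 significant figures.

0.0275/0.036 = 0.7639
R_total = 0.13 + 0.0835 + 10.8 + 0.7639 + 0.029 = 11.81 m²·K/W

11.8 m²·K/W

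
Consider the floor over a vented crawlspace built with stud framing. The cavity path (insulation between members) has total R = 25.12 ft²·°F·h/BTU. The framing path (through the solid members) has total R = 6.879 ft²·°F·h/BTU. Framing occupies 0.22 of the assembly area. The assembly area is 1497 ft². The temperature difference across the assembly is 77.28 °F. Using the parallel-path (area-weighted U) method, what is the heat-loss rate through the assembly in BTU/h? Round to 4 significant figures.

U_eff = 0.78/25.12 + 0.22/6.879 = 0.031051 + 0.031981 = 0.063032
R_eff = 1/U_eff = 15.865 ft²·°F·h/BTU
Q = 1497 × 77.28 / 15.865 = 7292.1 BTU/h

7292 BTU/h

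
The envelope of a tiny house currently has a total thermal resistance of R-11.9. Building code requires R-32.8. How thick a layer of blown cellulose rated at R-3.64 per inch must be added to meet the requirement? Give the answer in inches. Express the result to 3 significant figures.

ΔR = 32.8 − 11.9 = 20.9 ft²·°F·h/BTU
L = ΔR / (R/in) = 20.9/3.64 = 5.742 in

5.74 in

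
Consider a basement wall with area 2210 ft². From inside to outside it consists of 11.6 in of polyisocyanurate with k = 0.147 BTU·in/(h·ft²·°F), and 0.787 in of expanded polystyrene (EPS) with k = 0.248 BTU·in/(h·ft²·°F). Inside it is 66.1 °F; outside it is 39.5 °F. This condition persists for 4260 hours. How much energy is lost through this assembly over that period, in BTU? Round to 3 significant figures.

3050000 BTU

11.6/0.147 = 78.91
0.787/0.248 = 3.173
R_total = 78.91 + 3.173 = 82.08 ft²·°F·h/BTU
Q = 2210 × (66.1 − 39.5) / 82.08 = 716.2 BTU/h
E = 716.2 × 4260 = 3051000 BTU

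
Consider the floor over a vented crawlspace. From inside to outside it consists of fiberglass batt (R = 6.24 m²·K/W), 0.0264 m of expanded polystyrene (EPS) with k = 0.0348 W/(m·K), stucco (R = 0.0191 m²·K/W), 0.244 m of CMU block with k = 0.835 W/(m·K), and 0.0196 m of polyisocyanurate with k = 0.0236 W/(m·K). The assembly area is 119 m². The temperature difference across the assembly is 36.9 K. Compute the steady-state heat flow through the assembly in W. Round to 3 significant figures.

0.0264/0.0348 = 0.7586
0.244/0.835 = 0.2922
0.0196/0.0236 = 0.8305
R_total = 6.24 + 0.7586 + 0.0191 + 0.2922 + 0.8305 = 8.14 m²·K/W
Q = A·ΔT/R = 119 × 36.9 / 8.14 = 539.4 W

539 W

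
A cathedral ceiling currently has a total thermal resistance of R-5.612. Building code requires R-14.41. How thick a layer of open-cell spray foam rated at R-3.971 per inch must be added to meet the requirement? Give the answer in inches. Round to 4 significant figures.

ΔR = 14.41 − 5.612 = 8.798 ft²·°F·h/BTU
L = ΔR / (R/in) = 8.798/3.971 = 2.2156 in

2.216 in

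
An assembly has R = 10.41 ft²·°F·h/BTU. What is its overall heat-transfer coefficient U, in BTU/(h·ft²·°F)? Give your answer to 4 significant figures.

U = 1/R = 1/10.41 = 0.096061

0.09606 BTU/(h·ft²·°F)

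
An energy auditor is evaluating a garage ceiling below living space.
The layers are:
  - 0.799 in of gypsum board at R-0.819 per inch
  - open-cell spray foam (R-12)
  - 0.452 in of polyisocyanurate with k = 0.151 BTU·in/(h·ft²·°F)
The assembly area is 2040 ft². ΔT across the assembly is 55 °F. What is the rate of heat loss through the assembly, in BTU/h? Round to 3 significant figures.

0.799 × 0.819 = 0.6544
0.452/0.151 = 2.993
R_total = 0.6544 + 12 + 2.993 = 15.65 ft²·°F·h/BTU
Q = A·ΔT/R = 2040 × 55 / 15.65 = 7170 BTU/h

7170 BTU/h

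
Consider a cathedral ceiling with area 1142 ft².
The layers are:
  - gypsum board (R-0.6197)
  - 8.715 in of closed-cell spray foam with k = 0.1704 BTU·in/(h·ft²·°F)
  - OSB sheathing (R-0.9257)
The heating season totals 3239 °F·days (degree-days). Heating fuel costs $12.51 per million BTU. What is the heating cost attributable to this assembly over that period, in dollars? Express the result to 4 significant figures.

8.715/0.1704 = 51.144
R_total = 0.6197 + 51.144 + 0.9257 = 52.69 ft²·°F·h/BTU
E = A × HDD × 24 / R = 1142 × 3239 × 24 / 52.69 = 1684900 BTU
Cost = 1684900/10⁶ × 12.51 = $21.078

21.08 dollars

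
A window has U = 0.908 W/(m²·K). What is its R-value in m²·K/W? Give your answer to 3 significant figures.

R = 1/U = 1/0.908 = 1.101

1.10 m²·K/W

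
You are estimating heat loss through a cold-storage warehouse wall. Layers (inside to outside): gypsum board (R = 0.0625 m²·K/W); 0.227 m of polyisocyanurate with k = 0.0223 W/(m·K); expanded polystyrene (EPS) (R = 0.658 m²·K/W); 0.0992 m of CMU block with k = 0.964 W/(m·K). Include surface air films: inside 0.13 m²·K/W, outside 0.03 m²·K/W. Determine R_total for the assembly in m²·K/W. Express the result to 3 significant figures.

0.227/0.0223 = 10.18
0.0992/0.964 = 0.1029
R_total = 0.13 + 0.0625 + 10.18 + 0.658 + 0.1029 + 0.03 = 11.16 m²·K/W

11.2 m²·K/W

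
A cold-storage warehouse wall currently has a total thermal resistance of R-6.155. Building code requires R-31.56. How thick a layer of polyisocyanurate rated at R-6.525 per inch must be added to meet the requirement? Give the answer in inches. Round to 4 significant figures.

ΔR = 31.56 − 6.155 = 25.405 ft²·°F·h/BTU
L = ΔR / (R/in) = 25.405/6.525 = 3.8935 in

3.893 in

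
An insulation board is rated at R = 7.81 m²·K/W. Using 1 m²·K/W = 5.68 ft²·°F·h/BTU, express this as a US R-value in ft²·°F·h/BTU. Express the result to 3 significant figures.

R_US = 7.81 × 5.68 = 44.36

44.4 ft²·°F·h/BTU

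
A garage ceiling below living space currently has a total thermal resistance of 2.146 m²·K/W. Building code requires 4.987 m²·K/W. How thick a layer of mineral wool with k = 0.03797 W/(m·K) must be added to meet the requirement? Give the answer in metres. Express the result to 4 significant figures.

0.1079 m

ΔR = 4.987 − 2.146 = 2.841 m²·K/W
L = ΔR × k = 2.841 × 0.03797 = 0.10787 m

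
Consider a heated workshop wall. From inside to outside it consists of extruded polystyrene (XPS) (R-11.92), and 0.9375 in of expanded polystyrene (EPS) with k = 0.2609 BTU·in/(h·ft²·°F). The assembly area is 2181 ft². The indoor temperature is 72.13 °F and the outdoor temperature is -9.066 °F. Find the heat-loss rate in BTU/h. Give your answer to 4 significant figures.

0.9375/0.2609 = 3.5933
R_total = 11.92 + 3.5933 = 15.513 ft²·°F·h/BTU
Q = A·ΔT/R = 2181 × (72.13 − (-9.066)) / 15.513 = 11415 BTU/h

11420 BTU/h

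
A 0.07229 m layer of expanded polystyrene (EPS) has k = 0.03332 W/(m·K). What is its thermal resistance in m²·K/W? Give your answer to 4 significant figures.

R = L/k = 0.07229/0.03332 = 2.1696 m²·K/W

2.170 m²·K/W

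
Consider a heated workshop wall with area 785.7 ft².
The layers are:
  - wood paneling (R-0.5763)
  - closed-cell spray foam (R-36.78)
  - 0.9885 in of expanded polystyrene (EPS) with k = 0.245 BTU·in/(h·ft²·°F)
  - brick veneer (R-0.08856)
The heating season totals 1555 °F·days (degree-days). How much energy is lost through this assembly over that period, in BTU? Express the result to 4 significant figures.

0.9885/0.245 = 4.0347
R_total = 0.5763 + 36.78 + 4.0347 + 0.08856 = 41.48 ft²·°F·h/BTU
E = A × HDD × 24 / R = 785.7 × 1555 × 24 / 41.48 = 706910 BTU

706900 BTU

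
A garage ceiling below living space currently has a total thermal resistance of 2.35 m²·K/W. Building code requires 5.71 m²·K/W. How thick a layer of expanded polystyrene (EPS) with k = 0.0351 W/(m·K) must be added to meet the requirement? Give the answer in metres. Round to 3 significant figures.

ΔR = 5.71 − 2.35 = 3.36 m²·K/W
L = ΔR × k = 3.36 × 0.0351 = 0.1179 m

0.118 m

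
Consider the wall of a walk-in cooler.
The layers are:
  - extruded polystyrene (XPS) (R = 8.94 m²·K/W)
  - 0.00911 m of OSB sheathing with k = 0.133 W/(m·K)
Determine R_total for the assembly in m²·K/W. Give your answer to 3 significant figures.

0.00911/0.133 = 0.0685
R_total = 8.94 + 0.0685 = 9.008 m²·K/W

9.01 m²·K/W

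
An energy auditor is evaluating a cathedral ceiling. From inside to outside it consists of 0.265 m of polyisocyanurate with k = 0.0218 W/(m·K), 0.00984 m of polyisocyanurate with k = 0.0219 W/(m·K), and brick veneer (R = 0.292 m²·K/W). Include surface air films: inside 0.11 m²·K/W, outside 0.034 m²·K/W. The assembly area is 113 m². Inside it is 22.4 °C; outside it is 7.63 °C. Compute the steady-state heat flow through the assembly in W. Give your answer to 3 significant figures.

128 W

0.265/0.0218 = 12.16
0.00984/0.0219 = 0.4493
R_total = 0.11 + 12.16 + 0.4493 + 0.292 + 0.034 = 13.04 m²·K/W
Q = A·ΔT/R = 113 × (22.4 − 7.63) / 13.04 = 128 W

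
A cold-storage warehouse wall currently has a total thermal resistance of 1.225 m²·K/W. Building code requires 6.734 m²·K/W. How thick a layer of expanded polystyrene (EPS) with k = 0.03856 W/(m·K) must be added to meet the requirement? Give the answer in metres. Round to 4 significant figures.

ΔR = 6.734 − 1.225 = 5.509 m²·K/W
L = ΔR × k = 5.509 × 0.03856 = 0.21243 m

0.2124 m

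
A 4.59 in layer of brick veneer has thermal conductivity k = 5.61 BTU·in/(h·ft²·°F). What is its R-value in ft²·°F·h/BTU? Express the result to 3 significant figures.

0.818 ft²·°F·h/BTU

R = L/k = 4.59/5.61 = 0.8182 ft²·°F·h/BTU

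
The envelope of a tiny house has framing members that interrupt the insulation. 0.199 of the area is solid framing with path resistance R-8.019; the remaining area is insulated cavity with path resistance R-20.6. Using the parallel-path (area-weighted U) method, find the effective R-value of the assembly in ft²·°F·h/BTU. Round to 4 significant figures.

U_eff = 0.801/20.6 + 0.199/8.019 = 0.038883 + 0.024816 = 0.0637
R_eff = 1/U_eff = 15.699 ft²·°F·h/BTU

15.70 ft²·°F·h/BTU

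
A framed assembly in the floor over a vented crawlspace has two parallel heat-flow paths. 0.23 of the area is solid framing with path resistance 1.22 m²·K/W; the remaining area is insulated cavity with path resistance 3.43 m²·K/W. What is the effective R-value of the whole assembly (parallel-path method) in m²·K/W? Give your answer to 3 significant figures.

U_eff = 0.77/3.43 + 0.23/1.22 = 0.2245 + 0.1885 = 0.413
R_eff = 1/U_eff = 2.421 m²·K/W

2.42 m²·K/W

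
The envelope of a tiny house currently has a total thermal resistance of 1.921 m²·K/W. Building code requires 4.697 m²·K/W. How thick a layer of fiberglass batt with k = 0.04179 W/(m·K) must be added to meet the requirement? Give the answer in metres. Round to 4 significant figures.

ΔR = 4.697 − 1.921 = 2.776 m²·K/W
L = ΔR × k = 2.776 × 0.04179 = 0.11601 m

0.1160 m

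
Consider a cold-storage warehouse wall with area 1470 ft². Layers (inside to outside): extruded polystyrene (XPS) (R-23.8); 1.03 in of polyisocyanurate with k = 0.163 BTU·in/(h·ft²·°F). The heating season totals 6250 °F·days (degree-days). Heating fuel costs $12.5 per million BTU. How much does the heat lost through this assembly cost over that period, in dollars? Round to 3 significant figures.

91.5 dollars

1.03/0.163 = 6.319
R_total = 23.8 + 6.319 = 30.12 ft²·°F·h/BTU
E = A × HDD × 24 / R = 1470 × 6250 × 24 / 30.12 = 7321000 BTU
Cost = 7321000/10⁶ × 12.5 = $91.51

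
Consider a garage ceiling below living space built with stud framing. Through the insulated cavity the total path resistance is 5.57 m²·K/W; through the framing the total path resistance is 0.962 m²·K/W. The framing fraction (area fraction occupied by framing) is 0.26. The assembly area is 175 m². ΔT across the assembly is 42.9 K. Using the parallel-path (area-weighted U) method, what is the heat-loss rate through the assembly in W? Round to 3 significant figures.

3030 W

U_eff = 0.74/5.57 + 0.26/0.962 = 0.1329 + 0.2703 = 0.4031
R_eff = 1/U_eff = 2.481 m²·K/W
Q = 175 × 42.9 / 2.481 = 3026 W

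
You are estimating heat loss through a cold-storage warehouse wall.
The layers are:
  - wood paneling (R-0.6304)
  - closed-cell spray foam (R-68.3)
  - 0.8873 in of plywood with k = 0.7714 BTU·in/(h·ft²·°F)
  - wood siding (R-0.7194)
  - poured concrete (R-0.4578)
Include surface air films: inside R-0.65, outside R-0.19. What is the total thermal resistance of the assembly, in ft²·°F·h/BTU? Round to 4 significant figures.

72.10 ft²·°F·h/BTU

0.8873/0.7714 = 1.1502
R_total = 0.65 + 0.6304 + 68.3 + 1.1502 + 0.7194 + 0.4578 + 0.19 = 72.098 ft²·°F·h/BTU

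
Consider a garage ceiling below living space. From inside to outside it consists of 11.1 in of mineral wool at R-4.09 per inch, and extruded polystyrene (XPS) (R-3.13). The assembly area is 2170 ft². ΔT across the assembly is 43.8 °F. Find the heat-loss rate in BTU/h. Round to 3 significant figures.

1960 BTU/h

11.1 × 4.09 = 45.4
R_total = 45.4 + 3.13 = 48.53 ft²·°F·h/BTU
Q = A·ΔT/R = 2170 × 43.8 / 48.53 = 1959 BTU/h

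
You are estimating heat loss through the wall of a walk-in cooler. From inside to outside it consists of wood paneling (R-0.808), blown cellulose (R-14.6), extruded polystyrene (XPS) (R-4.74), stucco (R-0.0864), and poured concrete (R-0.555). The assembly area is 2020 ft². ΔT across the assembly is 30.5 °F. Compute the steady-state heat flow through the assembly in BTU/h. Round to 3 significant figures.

2960 BTU/h

R_total = 0.808 + 14.6 + 4.74 + 0.0864 + 0.555 = 20.79 ft²·°F·h/BTU
Q = A·ΔT/R = 2020 × 30.5 / 20.79 = 2964 BTU/h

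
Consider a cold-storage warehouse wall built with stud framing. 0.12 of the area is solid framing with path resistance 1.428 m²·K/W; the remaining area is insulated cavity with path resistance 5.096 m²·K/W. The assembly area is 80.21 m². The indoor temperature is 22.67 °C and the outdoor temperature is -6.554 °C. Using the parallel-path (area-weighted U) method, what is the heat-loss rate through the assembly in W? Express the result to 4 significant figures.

U_eff = 0.88/5.096 + 0.12/1.428 = 0.17268 + 0.084034 = 0.25672
R_eff = 1/U_eff = 3.8953 m²·K/W
Q = 80.21 × (22.67 − (-6.554)) / 3.8953 = 601.76 W

601.8 W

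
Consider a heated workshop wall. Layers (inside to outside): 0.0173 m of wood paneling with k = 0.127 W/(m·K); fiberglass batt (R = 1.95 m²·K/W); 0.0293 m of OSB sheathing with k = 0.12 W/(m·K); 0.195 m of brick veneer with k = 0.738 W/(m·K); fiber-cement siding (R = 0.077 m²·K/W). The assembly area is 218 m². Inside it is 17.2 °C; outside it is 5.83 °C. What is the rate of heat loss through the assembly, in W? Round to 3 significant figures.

928 W

0.0173/0.127 = 0.1362
0.0293/0.12 = 0.2442
0.195/0.738 = 0.2642
R_total = 0.1362 + 1.95 + 0.2442 + 0.2642 + 0.077 = 2.672 m²·K/W
Q = A·ΔT/R = 218 × (17.2 − 5.83) / 2.672 = 927.8 W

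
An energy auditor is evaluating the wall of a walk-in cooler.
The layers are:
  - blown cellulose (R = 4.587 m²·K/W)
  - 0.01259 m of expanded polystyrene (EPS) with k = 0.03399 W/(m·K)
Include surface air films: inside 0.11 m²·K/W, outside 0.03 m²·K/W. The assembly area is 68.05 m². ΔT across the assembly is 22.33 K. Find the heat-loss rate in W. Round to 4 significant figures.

298.1 W

0.01259/0.03399 = 0.3704
R_total = 0.11 + 4.587 + 0.3704 + 0.03 = 5.0974 m²·K/W
Q = A·ΔT/R = 68.05 × 22.33 / 5.0974 = 298.1 W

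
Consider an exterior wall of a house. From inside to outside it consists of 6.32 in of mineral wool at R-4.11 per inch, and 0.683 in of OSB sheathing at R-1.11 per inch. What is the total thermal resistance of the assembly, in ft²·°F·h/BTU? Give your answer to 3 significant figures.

26.7 ft²·°F·h/BTU

6.32 × 4.11 = 25.98
0.683 × 1.11 = 0.7581
R_total = 25.98 + 0.7581 = 26.73 ft²·°F·h/BTU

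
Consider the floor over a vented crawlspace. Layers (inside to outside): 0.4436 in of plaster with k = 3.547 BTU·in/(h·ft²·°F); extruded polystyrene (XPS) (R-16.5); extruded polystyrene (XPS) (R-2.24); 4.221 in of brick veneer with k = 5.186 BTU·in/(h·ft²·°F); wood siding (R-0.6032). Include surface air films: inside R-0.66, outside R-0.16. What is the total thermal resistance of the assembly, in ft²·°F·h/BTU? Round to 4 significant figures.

21.10 ft²·°F·h/BTU

0.4436/3.547 = 0.12506
4.221/5.186 = 0.81392
R_total = 0.66 + 0.12506 + 16.5 + 2.24 + 0.81392 + 0.6032 + 0.16 = 21.102 ft²·°F·h/BTU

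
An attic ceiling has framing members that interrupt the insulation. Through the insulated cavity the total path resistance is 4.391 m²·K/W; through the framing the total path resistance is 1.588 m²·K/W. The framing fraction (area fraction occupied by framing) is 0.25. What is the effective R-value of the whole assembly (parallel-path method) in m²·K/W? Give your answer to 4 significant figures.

U_eff = 0.75/4.391 + 0.25/1.588 = 0.1708 + 0.15743 = 0.32823
R_eff = 1/U_eff = 3.0466 m²·K/W

3.047 m²·K/W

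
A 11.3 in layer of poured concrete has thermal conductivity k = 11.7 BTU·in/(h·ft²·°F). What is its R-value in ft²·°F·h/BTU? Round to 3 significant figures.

R = L/k = 11.3/11.7 = 0.9658 ft²·°F·h/BTU

0.966 ft²·°F·h/BTU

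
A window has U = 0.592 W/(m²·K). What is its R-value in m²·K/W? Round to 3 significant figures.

1.69 m²·K/W

R = 1/U = 1/0.592 = 1.689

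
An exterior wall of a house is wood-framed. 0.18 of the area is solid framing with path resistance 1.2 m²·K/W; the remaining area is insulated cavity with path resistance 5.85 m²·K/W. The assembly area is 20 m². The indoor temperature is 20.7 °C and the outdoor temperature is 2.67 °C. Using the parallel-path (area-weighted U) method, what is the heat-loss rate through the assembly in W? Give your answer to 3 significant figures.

105 W

U_eff = 0.82/5.85 + 0.18/1.2 = 0.1402 + 0.15 = 0.2902
R_eff = 1/U_eff = 3.446 m²·K/W
Q = 20 × (20.7 − 2.67) / 3.446 = 104.6 W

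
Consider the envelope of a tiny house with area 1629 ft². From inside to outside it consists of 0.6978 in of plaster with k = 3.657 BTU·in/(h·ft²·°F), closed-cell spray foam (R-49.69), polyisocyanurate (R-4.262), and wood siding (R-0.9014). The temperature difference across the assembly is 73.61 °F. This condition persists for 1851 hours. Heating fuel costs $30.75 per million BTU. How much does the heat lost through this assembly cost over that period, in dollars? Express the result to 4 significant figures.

0.6978/3.657 = 0.19081
R_total = 0.19081 + 49.69 + 4.262 + 0.9014 = 55.044 ft²·°F·h/BTU
Q = 1629 × 73.61 / 55.044 = 2178.4 BTU/h
E = 2178.4 × 1851 = 4032300 BTU
Cost = 4032300/10⁶ × 30.75 = $123.99

124.0 dollars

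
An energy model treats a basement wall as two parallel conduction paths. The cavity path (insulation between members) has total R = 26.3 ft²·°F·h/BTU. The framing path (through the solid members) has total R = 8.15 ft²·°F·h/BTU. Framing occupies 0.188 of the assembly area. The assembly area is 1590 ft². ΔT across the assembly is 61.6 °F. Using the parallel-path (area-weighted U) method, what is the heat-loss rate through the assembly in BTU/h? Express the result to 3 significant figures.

U_eff = 0.812/26.3 + 0.188/8.15 = 0.03087 + 0.02307 = 0.05394
R_eff = 1/U_eff = 18.54 ft²·°F·h/BTU
Q = 1590 × 61.6 / 18.54 = 5283 BTU/h

5280 BTU/h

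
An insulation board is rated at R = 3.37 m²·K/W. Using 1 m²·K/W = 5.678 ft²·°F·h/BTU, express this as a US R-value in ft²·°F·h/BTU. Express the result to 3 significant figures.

R_US = 3.37 × 5.678 = 19.13

19.1 ft²·°F·h/BTU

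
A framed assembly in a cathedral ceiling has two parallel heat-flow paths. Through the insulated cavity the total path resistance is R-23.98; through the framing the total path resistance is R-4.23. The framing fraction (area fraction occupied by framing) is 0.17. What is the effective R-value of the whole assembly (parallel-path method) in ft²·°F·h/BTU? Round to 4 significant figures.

U_eff = 0.83/23.98 + 0.17/4.23 = 0.034612 + 0.040189 = 0.074801
R_eff = 1/U_eff = 13.369 ft²·°F·h/BTU

13.37 ft²·°F·h/BTU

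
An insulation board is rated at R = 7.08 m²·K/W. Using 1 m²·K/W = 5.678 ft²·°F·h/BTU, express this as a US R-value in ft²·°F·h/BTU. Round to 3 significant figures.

40.2 ft²·°F·h/BTU

R_US = 7.08 × 5.678 = 40.2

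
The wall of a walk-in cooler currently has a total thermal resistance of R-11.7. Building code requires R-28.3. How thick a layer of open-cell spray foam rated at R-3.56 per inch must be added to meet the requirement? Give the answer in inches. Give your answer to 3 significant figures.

ΔR = 28.3 − 11.7 = 16.6 ft²·°F·h/BTU
L = ΔR / (R/in) = 16.6/3.56 = 4.663 in

4.66 in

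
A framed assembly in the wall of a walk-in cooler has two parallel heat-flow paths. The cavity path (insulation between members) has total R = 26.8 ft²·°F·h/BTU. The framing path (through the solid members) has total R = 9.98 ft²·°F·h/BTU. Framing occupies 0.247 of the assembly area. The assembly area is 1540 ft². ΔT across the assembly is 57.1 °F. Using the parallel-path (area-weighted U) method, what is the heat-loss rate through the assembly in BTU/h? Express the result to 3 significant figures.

U_eff = 0.753/26.8 + 0.247/9.98 = 0.0281 + 0.02475 = 0.05285
R_eff = 1/U_eff = 18.92 ft²·°F·h/BTU
Q = 1540 × 57.1 / 18.92 = 4647 BTU/h

4650 BTU/h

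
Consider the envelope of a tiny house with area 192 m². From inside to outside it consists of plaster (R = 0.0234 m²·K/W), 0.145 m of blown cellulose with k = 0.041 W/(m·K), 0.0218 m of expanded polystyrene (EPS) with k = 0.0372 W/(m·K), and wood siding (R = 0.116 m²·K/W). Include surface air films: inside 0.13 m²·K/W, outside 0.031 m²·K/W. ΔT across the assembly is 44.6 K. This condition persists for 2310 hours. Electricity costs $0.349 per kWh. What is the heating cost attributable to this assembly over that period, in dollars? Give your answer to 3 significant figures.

0.145/0.041 = 3.537
0.0218/0.0372 = 0.586
R_total = 0.13 + 0.0234 + 3.537 + 0.586 + 0.116 + 0.031 = 4.423 m²·K/W
Q = 192 × 44.6 / 4.423 = 1936 W
E = 1936 W × 2310 h / 1000 = 4472 kWh
Cost = 4472 × 0.349 = $1561

1560 dollars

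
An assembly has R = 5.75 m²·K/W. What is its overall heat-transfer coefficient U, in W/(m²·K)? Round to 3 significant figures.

U = 1/R = 1/5.75 = 0.1739

0.174 W/(m²·K)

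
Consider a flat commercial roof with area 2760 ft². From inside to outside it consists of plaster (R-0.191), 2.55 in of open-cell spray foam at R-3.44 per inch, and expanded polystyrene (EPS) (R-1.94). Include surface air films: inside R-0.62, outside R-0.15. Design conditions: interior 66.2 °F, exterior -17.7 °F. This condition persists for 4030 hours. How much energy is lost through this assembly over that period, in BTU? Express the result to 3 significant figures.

2.55 × 3.44 = 8.772
R_total = 0.62 + 0.191 + 8.772 + 1.94 + 0.15 = 11.67 ft²·°F·h/BTU
Q = 2760 × (66.2 − (-17.7)) / 11.67 = 19840 BTU/h
E = 19840 × 4030 = 79950000 BTU

79900000 BTU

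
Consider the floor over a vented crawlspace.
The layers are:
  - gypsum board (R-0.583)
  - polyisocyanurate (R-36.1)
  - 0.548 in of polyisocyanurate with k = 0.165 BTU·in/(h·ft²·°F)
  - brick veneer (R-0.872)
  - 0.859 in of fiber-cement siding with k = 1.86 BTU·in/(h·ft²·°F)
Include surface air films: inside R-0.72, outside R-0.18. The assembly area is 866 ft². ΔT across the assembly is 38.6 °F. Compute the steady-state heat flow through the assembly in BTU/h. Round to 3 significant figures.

791 BTU/h

0.548/0.165 = 3.321
0.859/1.86 = 0.4618
R_total = 0.72 + 0.583 + 36.1 + 3.321 + 0.872 + 0.4618 + 0.18 = 42.24 ft²·°F·h/BTU
Q = A·ΔT/R = 866 × 38.6 / 42.24 = 791.4 BTU/h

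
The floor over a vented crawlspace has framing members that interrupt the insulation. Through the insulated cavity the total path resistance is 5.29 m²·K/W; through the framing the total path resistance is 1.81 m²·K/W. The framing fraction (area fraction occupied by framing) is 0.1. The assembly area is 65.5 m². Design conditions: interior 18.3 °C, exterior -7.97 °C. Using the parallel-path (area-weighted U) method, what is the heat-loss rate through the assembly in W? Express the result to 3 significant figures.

U_eff = 0.9/5.29 + 0.1/1.81 = 0.1701 + 0.05525 = 0.2254
R_eff = 1/U_eff = 4.437 m²·K/W
Q = 65.5 × (18.3 − (-7.97)) / 4.437 = 387.8 W

388 W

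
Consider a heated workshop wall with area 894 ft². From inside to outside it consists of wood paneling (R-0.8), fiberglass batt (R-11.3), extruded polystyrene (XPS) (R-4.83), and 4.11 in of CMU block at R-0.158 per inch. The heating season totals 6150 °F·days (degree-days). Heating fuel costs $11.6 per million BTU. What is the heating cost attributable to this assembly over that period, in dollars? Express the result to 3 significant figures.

87.1 dollars

4.11 × 0.158 = 0.6494
R_total = 0.8 + 11.3 + 4.83 + 0.6494 = 17.58 ft²·°F·h/BTU
E = A × HDD × 24 / R = 894 × 6150 × 24 / 17.58 = 7506000 BTU
Cost = 7506000/10⁶ × 11.6 = $87.07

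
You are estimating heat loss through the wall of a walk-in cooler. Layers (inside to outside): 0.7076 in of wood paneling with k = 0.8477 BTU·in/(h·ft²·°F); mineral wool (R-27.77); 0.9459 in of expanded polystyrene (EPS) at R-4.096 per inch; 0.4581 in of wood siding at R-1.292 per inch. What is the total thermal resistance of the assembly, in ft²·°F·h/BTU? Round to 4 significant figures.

33.07 ft²·°F·h/BTU

0.7076/0.8477 = 0.83473
0.9459 × 4.096 = 3.8744
0.4581 × 1.292 = 0.59187
R_total = 0.83473 + 27.77 + 3.8744 + 0.59187 = 33.071 ft²·°F·h/BTU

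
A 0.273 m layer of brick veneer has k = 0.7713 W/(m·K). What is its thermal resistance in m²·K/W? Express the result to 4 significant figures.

R = L/k = 0.273/0.7713 = 0.35395 m²·K/W

0.3539 m²·K/W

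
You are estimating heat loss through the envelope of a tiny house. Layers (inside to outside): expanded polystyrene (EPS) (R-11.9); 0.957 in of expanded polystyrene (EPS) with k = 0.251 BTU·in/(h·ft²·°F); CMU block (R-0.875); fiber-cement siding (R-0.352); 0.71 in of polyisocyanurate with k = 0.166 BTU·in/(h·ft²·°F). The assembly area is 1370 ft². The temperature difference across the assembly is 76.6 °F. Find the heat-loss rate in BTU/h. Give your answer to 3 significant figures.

0.957/0.251 = 3.813
0.71/0.166 = 4.277
R_total = 11.9 + 3.813 + 0.875 + 0.352 + 4.277 = 21.22 ft²·°F·h/BTU
Q = A·ΔT/R = 1370 × 76.6 / 21.22 = 4946 BTU/h

4950 BTU/h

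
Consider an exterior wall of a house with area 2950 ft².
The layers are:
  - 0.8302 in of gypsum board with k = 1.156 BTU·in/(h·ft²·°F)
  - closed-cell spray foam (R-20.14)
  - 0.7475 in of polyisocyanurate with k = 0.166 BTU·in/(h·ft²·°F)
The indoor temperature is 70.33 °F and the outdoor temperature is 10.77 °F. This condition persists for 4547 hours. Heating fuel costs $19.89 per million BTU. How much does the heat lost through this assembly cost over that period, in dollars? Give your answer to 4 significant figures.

626.6 dollars

0.8302/1.156 = 0.71817
0.7475/0.166 = 4.503
R_total = 0.71817 + 20.14 + 4.503 = 25.361 ft²·°F·h/BTU
Q = 2950 × (70.33 − 10.77) / 25.361 = 6928 BTU/h
E = 6928 × 4547 = 31502000 BTU
Cost = 31502000/10⁶ × 19.89 = $626.57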